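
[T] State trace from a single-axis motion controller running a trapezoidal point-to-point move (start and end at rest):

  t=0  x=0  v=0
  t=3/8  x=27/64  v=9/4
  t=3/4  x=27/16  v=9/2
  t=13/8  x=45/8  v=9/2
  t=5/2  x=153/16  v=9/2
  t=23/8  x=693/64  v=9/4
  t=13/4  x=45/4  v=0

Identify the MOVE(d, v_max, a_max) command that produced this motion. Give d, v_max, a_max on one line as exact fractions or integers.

final state: t=13/4, x=45/4, v=0 → d = 45/4
a_max = (9/4−0)/(3/8−0) = 6
max v = 9/2 over t∈[3/4,5/2] → v_max = 9/2
check: 9/2·(3/4+7/4) = 45/4 ✓

d=45/4 v_max=9/2 a_max=6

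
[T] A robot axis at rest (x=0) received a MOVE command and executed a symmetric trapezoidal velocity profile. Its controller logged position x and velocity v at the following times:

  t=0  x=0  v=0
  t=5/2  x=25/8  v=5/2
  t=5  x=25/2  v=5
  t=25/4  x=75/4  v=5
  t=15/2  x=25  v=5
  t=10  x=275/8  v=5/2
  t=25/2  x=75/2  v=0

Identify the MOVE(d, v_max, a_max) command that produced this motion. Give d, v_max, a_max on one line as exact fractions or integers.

d=75/2 v_max=5 a_max=1

final state: t=25/2, x=75/2, v=0 → d = 75/2
a_max = (5/2−0)/(5/2−0) = 1
max v = 5 over t∈[5,15/2] → v_max = 5
check: 5·(5+5/2) = 75/2 ✓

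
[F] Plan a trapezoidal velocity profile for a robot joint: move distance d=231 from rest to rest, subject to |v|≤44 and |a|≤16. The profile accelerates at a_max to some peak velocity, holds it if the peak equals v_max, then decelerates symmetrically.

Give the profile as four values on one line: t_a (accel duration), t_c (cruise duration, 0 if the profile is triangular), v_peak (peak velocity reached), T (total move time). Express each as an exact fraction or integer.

(v_max)²/a_max = 44²/16 = 121
231 ≥ 121 ⇒ cruise phase
t_a = 44/16 = 11/4; v_peak = 44
d_cruise = 231 − 121 = 110; t_c = 110/44 = 5/2
T = 2·11/4 + 5/2 = 8

t_a=11/4 t_c=5/2 v_peak=44 T=8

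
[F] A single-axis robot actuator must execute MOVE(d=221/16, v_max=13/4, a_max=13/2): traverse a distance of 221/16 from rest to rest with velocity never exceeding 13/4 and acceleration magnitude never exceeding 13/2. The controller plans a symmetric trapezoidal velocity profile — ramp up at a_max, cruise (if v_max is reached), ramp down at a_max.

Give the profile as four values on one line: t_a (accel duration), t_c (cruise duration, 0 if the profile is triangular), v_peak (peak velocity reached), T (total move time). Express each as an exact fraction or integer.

t_a=1/2 t_c=15/4 v_peak=13/4 T=19/4

vₘ²/aₘ = (13/4)²/(13/2) = 13/8
221/16 ≥ 13/8 so v_max reached
t_a = (13/4)/(13/2) = 1/2; v_peak = 13/4
d_cruise = 221/16 − 13/8 = 195/16; t_c = (195/16)/(13/4) = 15/4
T = 2·1/2 + 15/4 = 19/4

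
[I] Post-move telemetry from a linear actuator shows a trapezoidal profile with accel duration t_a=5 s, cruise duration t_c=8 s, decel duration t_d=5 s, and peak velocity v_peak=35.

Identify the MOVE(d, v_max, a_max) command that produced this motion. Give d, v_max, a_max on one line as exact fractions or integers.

a_max = 35/5 = 7
d_a = ½·35·5 = 175/2; d_c = 35·8 = 280
d = 2·175/2 + 280 = 455
t_c = 8 > 0 ⇒ limit active, v_max = 35

d=455 v_max=35 a_max=7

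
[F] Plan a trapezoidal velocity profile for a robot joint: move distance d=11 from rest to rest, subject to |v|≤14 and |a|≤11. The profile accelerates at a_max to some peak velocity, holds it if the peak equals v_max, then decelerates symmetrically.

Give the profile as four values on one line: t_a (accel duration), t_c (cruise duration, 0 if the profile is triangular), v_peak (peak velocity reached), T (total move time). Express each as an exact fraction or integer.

t_a=1 t_c=0 v_peak=11 T=2

(v_max)²/a_max = 14²/11 = 196/11
11 < 196/11 → triangular
v_peak = √(11·11) = √121 = 11
t_a = 11/11 = 1; t_c = 0
T = 2·1 = 2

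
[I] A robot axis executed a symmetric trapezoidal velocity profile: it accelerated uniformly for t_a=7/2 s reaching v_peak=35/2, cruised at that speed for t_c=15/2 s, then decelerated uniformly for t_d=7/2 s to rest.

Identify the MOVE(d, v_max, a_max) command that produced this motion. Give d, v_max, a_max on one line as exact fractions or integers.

a_max = (35/2)/(7/2) = 5
d_a = ½·35/2·7/2 = 245/8; d_c = 35/2·15/2 = 525/4
d = 2·245/8 + 525/4 = 385/2
t_c = 15/2 > 0 ⇒ limit active, v_max = 35/2

d=385/2 v_max=35/2 a_max=5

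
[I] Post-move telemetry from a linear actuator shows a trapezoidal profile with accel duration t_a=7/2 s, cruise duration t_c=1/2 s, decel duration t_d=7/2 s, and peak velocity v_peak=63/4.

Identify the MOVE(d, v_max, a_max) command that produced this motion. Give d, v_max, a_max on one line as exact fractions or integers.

a_max = (63/4)/(7/2) = 9/2
d_a = ½·63/4·7/2 = 441/16; d_c = 63/4·1/2 = 63/8
d = 2·441/16 + 63/8 = 63
t_c = 1/2 > 0 → v_max = v_peak = 63/4

d=63 v_max=63/4 a_max=9/2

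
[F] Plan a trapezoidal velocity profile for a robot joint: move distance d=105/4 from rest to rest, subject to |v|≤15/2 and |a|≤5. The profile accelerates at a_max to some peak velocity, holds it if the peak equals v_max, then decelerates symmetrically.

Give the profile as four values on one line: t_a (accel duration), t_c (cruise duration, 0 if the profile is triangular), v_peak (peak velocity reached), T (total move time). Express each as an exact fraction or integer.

(v_max)²/a_max = (15/2)²/5 = 45/4
105/4 ≥ 45/4 → trapezoidal
t_a = (15/2)/5 = 3/2; v_peak = 15/2
d_cruise = 105/4 − 45/4 = 15; t_c = 15/(15/2) = 2
T = 2·3/2 + 2 = 5

t_a=3/2 t_c=2 v_peak=15/2 T=5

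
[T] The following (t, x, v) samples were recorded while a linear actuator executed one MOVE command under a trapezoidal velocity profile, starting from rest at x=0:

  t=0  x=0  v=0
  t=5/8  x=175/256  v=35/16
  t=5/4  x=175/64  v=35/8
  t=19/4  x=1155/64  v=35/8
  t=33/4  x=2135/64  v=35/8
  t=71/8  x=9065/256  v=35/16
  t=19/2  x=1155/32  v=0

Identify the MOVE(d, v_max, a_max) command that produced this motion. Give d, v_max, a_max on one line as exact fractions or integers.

d=1155/32 v_max=35/8 a_max=7/2

final state: t=19/2, x=1155/32, v=0 → d = 1155/32
a_max = (35/16−0)/(5/8−0) = 7/2
max v = 35/8 over t∈[5/4,33/4] → v_max = 35/8
check: 35/8·(5/4+7) = 1155/32 ✓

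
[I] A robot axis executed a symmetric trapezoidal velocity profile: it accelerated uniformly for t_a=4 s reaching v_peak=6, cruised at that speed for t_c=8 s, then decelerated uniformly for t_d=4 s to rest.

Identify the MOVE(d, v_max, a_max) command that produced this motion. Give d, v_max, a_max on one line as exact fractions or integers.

a_max = 6/4 = 3/2
d_a = ½·6·4 = 12; d_c = 6·8 = 48
d = 2·12 + 48 = 72
t_c = 8 > 0 ⇒ limit active, v_max = 6

d=72 v_max=6 a_max=3/2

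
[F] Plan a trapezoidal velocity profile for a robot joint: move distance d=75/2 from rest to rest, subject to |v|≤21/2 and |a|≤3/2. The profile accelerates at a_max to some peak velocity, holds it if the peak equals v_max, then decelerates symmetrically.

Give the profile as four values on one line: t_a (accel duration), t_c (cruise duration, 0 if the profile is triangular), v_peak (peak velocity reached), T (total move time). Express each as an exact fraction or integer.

t_a=5 t_c=0 v_peak=15/2 T=10

v_max²/a_max = (21/2)²/(3/2) = 147/2
75/2 < 147/2 → triangular
v_peak = √(75/2·3/2) = √(225/4) = 15/2
t_a = (15/2)/(3/2) = 5; t_c = 0
T = 2·5 = 10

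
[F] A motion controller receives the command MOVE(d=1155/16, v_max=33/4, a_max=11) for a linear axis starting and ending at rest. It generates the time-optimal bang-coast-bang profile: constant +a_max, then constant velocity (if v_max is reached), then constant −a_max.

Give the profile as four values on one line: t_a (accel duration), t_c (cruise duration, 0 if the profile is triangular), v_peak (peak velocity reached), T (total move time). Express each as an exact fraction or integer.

v_max²/a_max = (33/4)²/11 = 99/16
1155/16 ≥ 99/16 ⇒ cruise phase
t_a = (33/4)/11 = 3/4; v_peak = 33/4
d_cruise = 1155/16 − 99/16 = 66; t_c = 66/(33/4) = 8
T = 2·3/4 + 8 = 19/2

t_a=3/4 t_c=8 v_peak=33/4 T=19/2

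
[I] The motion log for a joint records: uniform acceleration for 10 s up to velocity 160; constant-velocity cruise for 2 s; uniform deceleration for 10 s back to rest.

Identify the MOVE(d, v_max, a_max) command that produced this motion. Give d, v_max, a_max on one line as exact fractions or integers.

a_max = 160/10 = 16
d_a = ½·160·10 = 800; d_c = 160·2 = 320
d = 2·800 + 320 = 1920
t_c = 2 > 0 so v_max = 160

d=1920 v_max=160 a_max=16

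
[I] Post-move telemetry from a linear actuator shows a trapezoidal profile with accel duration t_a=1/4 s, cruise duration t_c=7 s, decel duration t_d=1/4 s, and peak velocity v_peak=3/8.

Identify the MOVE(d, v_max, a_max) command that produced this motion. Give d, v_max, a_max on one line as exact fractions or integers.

a_max = (3/8)/(1/4) = 3/2
d_a = ½·3/8·1/4 = 3/64; d_c = 3/8·7 = 21/8
d = 2·3/64 + 21/8 = 87/32
t_c = 7 > 0 ⇒ limit active, v_max = 3/8

d=87/32 v_max=3/8 a_max=3/2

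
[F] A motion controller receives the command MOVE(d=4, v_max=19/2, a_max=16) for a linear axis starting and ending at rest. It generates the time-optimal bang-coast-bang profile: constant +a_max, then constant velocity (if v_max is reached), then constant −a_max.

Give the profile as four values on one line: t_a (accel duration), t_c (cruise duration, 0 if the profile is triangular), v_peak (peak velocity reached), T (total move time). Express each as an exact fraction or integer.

(v_max)²/a_max = (19/2)²/16 = 361/64
4 < 361/64 ⇒ no cruise
v_peak = √(4·16) = √64 = 8
t_a = 8/16 = 1/2; t_c = 0
T = 2·1/2 = 1

t_a=1/2 t_c=0 v_peak=8 T=1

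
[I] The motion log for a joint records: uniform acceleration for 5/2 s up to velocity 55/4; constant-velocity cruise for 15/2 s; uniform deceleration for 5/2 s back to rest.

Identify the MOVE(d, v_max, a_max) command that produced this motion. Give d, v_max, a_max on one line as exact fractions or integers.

a_max = (55/4)/(5/2) = 11/2
d_a = ½·55/4·5/2 = 275/16; d_c = 55/4·15/2 = 825/8
d = 2·275/16 + 825/8 = 275/2
t_c = 15/2 > 0 so v_max = 55/4

d=275/2 v_max=55/4 a_max=11/2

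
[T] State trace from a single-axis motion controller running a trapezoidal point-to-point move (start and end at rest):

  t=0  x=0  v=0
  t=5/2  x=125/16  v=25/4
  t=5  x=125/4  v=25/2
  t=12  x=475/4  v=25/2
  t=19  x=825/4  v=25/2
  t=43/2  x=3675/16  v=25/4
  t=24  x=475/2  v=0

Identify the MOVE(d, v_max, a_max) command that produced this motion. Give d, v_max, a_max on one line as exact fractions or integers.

d=475/2 v_max=25/2 a_max=5/2

final state: t=24, x=475/2, v=0 → d = 475/2
a_max = (25/4−0)/(5/2−0) = 5/2
max v = 25/2 over t∈[5,19] → v_max = 25/2
check: 25/2·(5+14) = 475/2 ✓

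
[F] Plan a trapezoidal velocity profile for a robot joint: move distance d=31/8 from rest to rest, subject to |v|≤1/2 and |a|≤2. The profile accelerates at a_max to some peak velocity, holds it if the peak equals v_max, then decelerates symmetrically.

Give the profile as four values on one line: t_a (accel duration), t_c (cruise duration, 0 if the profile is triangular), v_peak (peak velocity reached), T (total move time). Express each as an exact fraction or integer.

vₘ²/aₘ = (1/2)²/2 = 1/8
31/8 ≥ 1/8 so v_max reached
t_a = (1/2)/2 = 1/4; v_peak = 1/2
d_cruise = 31/8 − 1/8 = 15/4; t_c = (15/4)/(1/2) = 15/2
T = 2·1/4 + 15/2 = 8

t_a=1/4 t_c=15/2 v_peak=1/2 T=8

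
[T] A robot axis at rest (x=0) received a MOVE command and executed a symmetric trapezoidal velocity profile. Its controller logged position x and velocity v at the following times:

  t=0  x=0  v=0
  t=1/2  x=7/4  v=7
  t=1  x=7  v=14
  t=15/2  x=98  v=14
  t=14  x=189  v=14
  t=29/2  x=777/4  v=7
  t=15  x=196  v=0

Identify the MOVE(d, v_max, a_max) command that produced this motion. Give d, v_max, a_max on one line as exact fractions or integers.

final state: t=15, x=196, v=0 → d = 196
a_max = (7−0)/(1/2−0) = 14
max v = 14 over t∈[1,14] → v_max = 14
check: 14·(1+13) = 196 ✓

d=196 v_max=14 a_max=14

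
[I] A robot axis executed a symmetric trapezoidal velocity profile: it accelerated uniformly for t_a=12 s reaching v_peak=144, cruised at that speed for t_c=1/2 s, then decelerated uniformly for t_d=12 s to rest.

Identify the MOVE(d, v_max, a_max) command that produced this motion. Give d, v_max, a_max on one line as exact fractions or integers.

d=1800 v_max=144 a_max=12

a_max = 144/12 = 12
d_a = ½·144·12 = 864; d_c = 144·1/2 = 72
d = 2·864 + 72 = 1800
t_c = 1/2 > 0 so v_max = 144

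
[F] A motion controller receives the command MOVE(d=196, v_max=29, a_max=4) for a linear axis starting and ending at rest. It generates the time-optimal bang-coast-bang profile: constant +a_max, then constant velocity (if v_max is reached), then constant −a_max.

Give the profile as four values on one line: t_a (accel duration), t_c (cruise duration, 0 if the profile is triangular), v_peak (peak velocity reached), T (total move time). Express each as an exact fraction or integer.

v_max²/a_max = 29²/4 = 841/4
196 < 841/4 ⇒ no cruise
v_peak = √(196·4) = √784 = 28
t_a = 28/4 = 7; t_c = 0
T = 2·7 = 14

t_a=7 t_c=0 v_peak=28 T=14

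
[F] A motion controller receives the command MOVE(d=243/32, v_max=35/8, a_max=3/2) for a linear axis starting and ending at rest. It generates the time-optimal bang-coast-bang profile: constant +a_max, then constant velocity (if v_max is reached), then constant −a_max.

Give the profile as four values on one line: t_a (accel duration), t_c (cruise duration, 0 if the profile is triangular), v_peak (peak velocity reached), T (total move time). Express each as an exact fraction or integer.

(v_max)²/a_max = (35/8)²/(3/2) = 1225/96
243/32 < 1225/96 → triangular
v_peak = √(243/32·3/2) = √(729/64) = 27/8
t_a = (27/8)/(3/2) = 9/4; t_c = 0
T = 2·9/4 = 9/2

t_a=9/4 t_c=0 v_peak=27/8 T=9/2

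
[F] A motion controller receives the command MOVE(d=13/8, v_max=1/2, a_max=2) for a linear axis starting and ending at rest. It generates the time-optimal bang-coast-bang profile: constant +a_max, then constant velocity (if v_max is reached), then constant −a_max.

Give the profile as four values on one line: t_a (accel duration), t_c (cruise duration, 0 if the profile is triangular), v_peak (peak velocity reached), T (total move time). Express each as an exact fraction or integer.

v_max²/a_max = (1/2)²/2 = 1/8
13/8 ≥ 1/8 → trapezoidal
t_a = (1/2)/2 = 1/4; v_peak = 1/2
d_cruise = 13/8 − 1/8 = 3/2; t_c = (3/2)/(1/2) = 3
T = 2·1/4 + 3 = 7/2

t_a=1/4 t_c=3 v_peak=1/2 T=7/2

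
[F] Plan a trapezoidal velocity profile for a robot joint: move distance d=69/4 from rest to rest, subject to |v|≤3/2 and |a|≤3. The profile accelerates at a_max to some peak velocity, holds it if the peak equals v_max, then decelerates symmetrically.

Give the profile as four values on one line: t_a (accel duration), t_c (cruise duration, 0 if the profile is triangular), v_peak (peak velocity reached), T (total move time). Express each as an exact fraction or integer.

t_a=1/2 t_c=11 v_peak=3/2 T=12

vₘ²/aₘ = (3/2)²/3 = 3/4
69/4 ≥ 3/4 ⇒ cruise phase
t_a = (3/2)/3 = 1/2; v_peak = 3/2
d_cruise = 69/4 − 3/4 = 33/2; t_c = (33/2)/(3/2) = 11
T = 2·1/2 + 11 = 12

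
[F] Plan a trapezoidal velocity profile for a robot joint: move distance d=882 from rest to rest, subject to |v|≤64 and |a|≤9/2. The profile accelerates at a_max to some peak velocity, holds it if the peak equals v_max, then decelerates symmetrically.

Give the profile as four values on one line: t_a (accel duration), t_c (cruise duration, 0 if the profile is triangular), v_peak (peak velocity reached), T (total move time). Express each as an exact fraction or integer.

(v_max)²/a_max = 64²/(9/2) = 8192/9
882 < 8192/9 so t_c = 0
v_peak = √(882·9/2) = √3969 = 63
t_a = 63/(9/2) = 14; t_c = 0
T = 2·14 = 28

t_a=14 t_c=0 v_peak=63 T=28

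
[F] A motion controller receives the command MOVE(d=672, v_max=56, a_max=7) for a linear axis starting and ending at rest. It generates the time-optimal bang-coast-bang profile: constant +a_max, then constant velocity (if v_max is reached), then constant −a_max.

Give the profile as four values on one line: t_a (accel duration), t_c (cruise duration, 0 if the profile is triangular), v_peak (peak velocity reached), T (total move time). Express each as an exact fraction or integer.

(v_max)²/a_max = 56²/7 = 448
672 ≥ 448 so v_max reached
t_a = 56/7 = 8; v_peak = 56
d_cruise = 672 − 448 = 224; t_c = 224/56 = 4
T = 2·8 + 4 = 20

t_a=8 t_c=4 v_peak=56 T=20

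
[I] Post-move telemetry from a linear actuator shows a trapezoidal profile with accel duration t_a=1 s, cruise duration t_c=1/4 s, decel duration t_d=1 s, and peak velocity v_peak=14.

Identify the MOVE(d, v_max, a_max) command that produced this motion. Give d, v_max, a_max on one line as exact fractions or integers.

a_max = 14/1 = 14
d_a = ½·14·1 = 7; d_c = 14·1/4 = 7/2
d = 2·7 + 7/2 = 35/2
t_c = 1/4 > 0 ⇒ limit active, v_max = 14

d=35/2 v_max=14 a_max=14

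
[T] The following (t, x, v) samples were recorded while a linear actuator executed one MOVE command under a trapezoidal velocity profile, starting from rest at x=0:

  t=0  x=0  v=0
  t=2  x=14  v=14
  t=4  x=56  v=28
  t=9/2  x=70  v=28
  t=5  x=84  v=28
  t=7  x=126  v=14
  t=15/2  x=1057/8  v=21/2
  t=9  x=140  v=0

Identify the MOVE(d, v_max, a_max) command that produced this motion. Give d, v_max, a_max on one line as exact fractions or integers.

final state: t=9, x=140, v=0 → d = 140
a_max = (14−0)/(2−0) = 7
max v = 28 over t∈[4,5] → v_max = 28
check: 28·(4+1) = 140 ✓

d=140 v_max=28 a_max=7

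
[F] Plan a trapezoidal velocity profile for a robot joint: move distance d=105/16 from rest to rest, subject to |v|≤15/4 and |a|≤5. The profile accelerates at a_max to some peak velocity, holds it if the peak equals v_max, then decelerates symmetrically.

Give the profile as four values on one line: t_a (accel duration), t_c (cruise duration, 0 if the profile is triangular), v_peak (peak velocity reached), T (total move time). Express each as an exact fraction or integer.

t_a=3/4 t_c=1 v_peak=15/4 T=5/2

vₘ²/aₘ = (15/4)²/5 = 45/16
105/16 ≥ 45/16 so v_max reached
t_a = (15/4)/5 = 3/4; v_peak = 15/4
d_cruise = 105/16 − 45/16 = 15/4; t_c = (15/4)/(15/4) = 1
T = 2·3/4 + 1 = 5/2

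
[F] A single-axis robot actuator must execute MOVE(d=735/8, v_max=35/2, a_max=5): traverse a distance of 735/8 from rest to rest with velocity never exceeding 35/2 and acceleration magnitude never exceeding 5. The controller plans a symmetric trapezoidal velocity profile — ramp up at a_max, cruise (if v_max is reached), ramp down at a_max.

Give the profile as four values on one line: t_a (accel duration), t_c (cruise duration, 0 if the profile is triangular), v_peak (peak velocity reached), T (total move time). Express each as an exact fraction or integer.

t_a=7/2 t_c=7/4 v_peak=35/2 T=35/4

(v_max)²/a_max = (35/2)²/5 = 245/4
735/8 ≥ 245/4 → trapezoidal
t_a = (35/2)/5 = 7/2; v_peak = 35/2
d_cruise = 735/8 − 245/4 = 245/8; t_c = (245/8)/(35/2) = 7/4
T = 2·7/2 + 7/4 = 35/4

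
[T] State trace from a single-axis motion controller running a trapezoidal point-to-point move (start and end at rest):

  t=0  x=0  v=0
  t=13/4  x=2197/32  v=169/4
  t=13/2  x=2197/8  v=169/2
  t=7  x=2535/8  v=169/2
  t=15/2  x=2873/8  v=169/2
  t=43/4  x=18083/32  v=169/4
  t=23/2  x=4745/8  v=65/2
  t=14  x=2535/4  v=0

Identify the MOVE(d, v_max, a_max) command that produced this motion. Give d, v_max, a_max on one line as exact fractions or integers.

final state: t=14, x=2535/4, v=0 → d = 2535/4
a_max = (169/4−0)/(13/4−0) = 13
max v = 169/2 over t∈[13/2,15/2] → v_max = 169/2
check: 169/2·(13/2+1) = 2535/4 ✓

d=2535/4 v_max=169/2 a_max=13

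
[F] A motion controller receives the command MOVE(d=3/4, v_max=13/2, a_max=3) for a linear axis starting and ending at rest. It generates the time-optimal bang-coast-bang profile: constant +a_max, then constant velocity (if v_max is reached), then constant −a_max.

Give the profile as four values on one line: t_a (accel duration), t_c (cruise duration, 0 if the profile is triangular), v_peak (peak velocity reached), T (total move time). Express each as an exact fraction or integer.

vₘ²/aₘ = (13/2)²/3 = 169/12
3/4 < 169/12 ⇒ no cruise
v_peak = √(3/4·3) = √(9/4) = 3/2
t_a = (3/2)/3 = 1/2; t_c = 0
T = 2·1/2 = 1

t_a=1/2 t_c=0 v_peak=3/2 T=1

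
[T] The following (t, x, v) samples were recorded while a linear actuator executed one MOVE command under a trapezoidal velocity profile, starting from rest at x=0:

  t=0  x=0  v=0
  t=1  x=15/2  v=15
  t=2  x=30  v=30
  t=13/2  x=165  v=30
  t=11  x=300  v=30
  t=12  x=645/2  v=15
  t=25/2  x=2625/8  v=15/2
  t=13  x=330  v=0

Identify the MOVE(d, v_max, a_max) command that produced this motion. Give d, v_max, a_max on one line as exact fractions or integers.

final state: t=13, x=330, v=0 → d = 330
a_max = (15−0)/(1−0) = 15
max v = 30 over t∈[2,11] → v_max = 30
check: 30·(2+9) = 330 ✓

d=330 v_max=30 a_max=15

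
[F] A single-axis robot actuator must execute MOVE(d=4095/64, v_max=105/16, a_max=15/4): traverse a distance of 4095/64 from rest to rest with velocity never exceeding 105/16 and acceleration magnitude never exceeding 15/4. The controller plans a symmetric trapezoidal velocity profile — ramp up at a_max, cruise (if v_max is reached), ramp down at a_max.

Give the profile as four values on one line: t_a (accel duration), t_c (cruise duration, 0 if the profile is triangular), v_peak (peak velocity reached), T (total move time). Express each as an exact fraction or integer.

t_a=7/4 t_c=8 v_peak=105/16 T=23/2

vₘ²/aₘ = (105/16)²/(15/4) = 735/64
4095/64 ≥ 735/64 so v_max reached
t_a = (105/16)/(15/4) = 7/4; v_peak = 105/16
d_cruise = 4095/64 − 735/64 = 105/2; t_c = (105/2)/(105/16) = 8
T = 2·7/4 + 8 = 23/2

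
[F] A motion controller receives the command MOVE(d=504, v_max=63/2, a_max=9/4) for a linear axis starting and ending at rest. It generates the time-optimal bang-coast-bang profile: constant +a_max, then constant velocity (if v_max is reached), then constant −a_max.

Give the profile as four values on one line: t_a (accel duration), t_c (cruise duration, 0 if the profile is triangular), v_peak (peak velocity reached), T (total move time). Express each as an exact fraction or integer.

t_a=14 t_c=2 v_peak=63/2 T=30

vₘ²/aₘ = (63/2)²/(9/4) = 441
504 ≥ 441 so v_max reached
t_a = (63/2)/(9/4) = 14; v_peak = 63/2
d_cruise = 504 − 441 = 63; t_c = 63/(63/2) = 2
T = 2·14 + 2 = 30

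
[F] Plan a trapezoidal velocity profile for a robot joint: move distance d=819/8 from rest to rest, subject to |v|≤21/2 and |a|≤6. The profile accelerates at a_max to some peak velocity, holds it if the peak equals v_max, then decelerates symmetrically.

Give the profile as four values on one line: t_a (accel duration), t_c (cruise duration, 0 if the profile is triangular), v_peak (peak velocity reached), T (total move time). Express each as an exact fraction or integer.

t_a=7/4 t_c=8 v_peak=21/2 T=23/2

vₘ²/aₘ = (21/2)²/6 = 147/8
819/8 ≥ 147/8 so v_max reached
t_a = (21/2)/6 = 7/4; v_peak = 21/2
d_cruise = 819/8 − 147/8 = 84; t_c = 84/(21/2) = 8
T = 2·7/4 + 8 = 23/2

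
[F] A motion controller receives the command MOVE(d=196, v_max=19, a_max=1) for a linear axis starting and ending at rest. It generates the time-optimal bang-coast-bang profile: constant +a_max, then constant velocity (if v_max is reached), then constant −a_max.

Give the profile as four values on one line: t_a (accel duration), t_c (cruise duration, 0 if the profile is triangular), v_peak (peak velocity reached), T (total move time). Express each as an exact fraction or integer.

vₘ²/aₘ = 19²/1 = 361
196 < 361 ⇒ no cruise
v_peak = √(196·1) = √196 = 14
t_a = 14/1 = 14; t_c = 0
T = 2·14 = 28

t_a=14 t_c=0 v_peak=14 T=28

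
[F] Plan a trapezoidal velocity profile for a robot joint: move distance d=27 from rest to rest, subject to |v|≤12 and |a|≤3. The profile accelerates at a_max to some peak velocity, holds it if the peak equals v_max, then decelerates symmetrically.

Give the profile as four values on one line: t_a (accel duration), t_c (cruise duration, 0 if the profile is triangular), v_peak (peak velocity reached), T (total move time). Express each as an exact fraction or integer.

t_a=3 t_c=0 v_peak=9 T=6

vₘ²/aₘ = 12²/3 = 48
27 < 48 so t_c = 0
v_peak = √(27·3) = √81 = 9
t_a = 9/3 = 3; t_c = 0
T = 2·3 = 6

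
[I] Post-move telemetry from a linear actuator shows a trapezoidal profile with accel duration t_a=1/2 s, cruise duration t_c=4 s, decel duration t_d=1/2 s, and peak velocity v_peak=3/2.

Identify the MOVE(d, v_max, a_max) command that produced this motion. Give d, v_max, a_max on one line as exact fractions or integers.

a_max = (3/2)/(1/2) = 3
d_a = ½·3/2·1/2 = 3/8; d_c = 3/2·4 = 6
d = 2·3/8 + 6 = 27/4
t_c = 4 > 0 ⇒ limit active, v_max = 3/2

d=27/4 v_max=3/2 a_max=3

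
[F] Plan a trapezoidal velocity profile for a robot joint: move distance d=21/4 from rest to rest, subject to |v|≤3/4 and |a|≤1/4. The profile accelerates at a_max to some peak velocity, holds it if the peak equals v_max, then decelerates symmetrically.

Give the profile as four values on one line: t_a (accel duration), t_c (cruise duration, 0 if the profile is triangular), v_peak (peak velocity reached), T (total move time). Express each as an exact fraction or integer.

t_a=3 t_c=4 v_peak=3/4 T=10

vₘ²/aₘ = (3/4)²/(1/4) = 9/4
21/4 ≥ 9/4 so v_max reached
t_a = (3/4)/(1/4) = 3; v_peak = 3/4
d_cruise = 21/4 − 9/4 = 3; t_c = 3/(3/4) = 4
T = 2·3 + 4 = 10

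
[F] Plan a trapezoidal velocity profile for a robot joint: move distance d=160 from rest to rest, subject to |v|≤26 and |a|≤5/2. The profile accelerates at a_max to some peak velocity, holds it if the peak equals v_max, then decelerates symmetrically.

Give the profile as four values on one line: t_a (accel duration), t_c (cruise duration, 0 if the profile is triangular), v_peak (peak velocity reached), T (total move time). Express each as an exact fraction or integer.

(v_max)²/a_max = 26²/(5/2) = 1352/5
160 < 1352/5 → triangular
v_peak = √(160·5/2) = √400 = 20
t_a = 20/(5/2) = 8; t_c = 0
T = 2·8 = 16

t_a=8 t_c=0 v_peak=20 T=16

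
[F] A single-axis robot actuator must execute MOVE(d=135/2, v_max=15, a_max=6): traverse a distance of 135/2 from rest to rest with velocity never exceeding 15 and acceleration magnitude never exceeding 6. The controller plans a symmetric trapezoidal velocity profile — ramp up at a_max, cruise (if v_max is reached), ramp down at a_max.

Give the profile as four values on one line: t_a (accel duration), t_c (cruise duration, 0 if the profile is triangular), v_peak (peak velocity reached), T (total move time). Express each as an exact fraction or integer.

t_a=5/2 t_c=2 v_peak=15 T=7

v_max²/a_max = 15²/6 = 75/2
135/2 ≥ 75/2 so v_max reached
t_a = 15/6 = 5/2; v_peak = 15
d_cruise = 135/2 − 75/2 = 30; t_c = 30/15 = 2
T = 2·5/2 + 2 = 7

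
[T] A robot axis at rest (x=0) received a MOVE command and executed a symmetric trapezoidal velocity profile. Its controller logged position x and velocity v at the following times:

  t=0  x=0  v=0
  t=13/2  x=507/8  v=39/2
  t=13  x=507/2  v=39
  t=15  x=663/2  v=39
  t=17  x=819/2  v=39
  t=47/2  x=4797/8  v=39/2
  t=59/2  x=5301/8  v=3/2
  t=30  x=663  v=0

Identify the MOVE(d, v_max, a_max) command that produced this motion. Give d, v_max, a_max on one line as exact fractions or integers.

final state: t=30, x=663, v=0 → d = 663
a_max = (39/2−0)/(13/2−0) = 3
max v = 39 over t∈[13,17] → v_max = 39
check: 39·(13+4) = 663 ✓

d=663 v_max=39 a_max=3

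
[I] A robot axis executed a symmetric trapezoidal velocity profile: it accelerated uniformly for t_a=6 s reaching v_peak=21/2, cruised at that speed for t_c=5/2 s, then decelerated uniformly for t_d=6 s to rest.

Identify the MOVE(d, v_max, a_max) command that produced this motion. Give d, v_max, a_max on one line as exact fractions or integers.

d=357/4 v_max=21/2 a_max=7/4

a_max = (21/2)/6 = 7/4
d_a = ½·21/2·6 = 63/2; d_c = 21/2·5/2 = 105/4
d = 2·63/2 + 105/4 = 357/4
t_c = 5/2 > 0 ⇒ limit active, v_max = 21/2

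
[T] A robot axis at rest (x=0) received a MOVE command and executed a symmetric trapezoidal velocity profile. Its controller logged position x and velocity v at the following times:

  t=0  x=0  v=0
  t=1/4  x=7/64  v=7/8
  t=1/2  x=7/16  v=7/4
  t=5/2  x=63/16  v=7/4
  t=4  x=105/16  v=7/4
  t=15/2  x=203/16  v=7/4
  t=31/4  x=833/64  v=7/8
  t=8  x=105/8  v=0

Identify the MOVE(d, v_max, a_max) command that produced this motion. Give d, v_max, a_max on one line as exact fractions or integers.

d=105/8 v_max=7/4 a_max=7/2

final state: t=8, x=105/8, v=0 → d = 105/8
a_max = (7/8−0)/(1/4−0) = 7/2
max v = 7/4 over t∈[1/2,15/2] → v_max = 7/4
check: 7/4·(1/2+7) = 105/8 ✓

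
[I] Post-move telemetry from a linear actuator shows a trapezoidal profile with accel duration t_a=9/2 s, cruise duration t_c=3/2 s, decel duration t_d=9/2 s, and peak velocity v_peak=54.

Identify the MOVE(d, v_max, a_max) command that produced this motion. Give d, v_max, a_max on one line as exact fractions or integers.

a_max = 54/(9/2) = 12
d_a = ½·54·9/2 = 243/2; d_c = 54·3/2 = 81
d = 2·243/2 + 81 = 324
t_c = 3/2 > 0 → v_max = v_peak = 54

d=324 v_max=54 a_max=12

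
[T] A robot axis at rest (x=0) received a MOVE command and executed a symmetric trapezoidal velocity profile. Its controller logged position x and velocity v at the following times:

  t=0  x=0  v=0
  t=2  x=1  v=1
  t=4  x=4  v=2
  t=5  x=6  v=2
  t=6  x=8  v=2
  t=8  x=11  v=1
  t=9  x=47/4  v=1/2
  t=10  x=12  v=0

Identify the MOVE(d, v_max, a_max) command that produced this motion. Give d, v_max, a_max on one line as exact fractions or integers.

final state: t=10, x=12, v=0 → d = 12
a_max = (1−0)/(2−0) = 1/2
max v = 2 over t∈[4,6] → v_max = 2
check: 2·(4+2) = 12 ✓

d=12 v_max=2 a_max=1/2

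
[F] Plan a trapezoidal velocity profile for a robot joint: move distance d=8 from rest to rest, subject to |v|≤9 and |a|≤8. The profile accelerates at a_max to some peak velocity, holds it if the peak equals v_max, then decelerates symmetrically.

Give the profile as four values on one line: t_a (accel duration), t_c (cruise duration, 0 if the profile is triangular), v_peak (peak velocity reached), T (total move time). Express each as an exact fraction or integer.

(v_max)²/a_max = 9²/8 = 81/8
8 < 81/8 → triangular
v_peak = √(8·8) = √64 = 8
t_a = 8/8 = 1; t_c = 0
T = 2·1 = 2

t_a=1 t_c=0 v_peak=8 T=2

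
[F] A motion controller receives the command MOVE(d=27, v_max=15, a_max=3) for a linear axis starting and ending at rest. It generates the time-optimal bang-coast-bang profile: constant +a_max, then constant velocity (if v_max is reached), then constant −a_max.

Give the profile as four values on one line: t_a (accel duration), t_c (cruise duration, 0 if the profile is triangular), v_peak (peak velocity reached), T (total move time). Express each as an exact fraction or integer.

vₘ²/aₘ = 15²/3 = 75
27 < 75 → triangular
v_peak = √(27·3) = √81 = 9
t_a = 9/3 = 3; t_c = 0
T = 2·3 = 6

t_a=3 t_c=0 v_peak=9 T=6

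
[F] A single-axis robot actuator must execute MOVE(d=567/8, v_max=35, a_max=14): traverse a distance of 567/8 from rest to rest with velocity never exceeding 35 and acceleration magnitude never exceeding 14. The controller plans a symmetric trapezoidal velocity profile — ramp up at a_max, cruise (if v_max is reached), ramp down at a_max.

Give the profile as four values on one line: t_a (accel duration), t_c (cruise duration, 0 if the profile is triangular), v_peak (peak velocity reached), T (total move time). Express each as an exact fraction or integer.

vₘ²/aₘ = 35²/14 = 175/2
567/8 < 175/2 → triangular
v_peak = √(567/8·14) = √(3969/4) = 63/2
t_a = (63/2)/14 = 9/4; t_c = 0
T = 2·9/4 = 9/2

t_a=9/4 t_c=0 v_peak=63/2 T=9/2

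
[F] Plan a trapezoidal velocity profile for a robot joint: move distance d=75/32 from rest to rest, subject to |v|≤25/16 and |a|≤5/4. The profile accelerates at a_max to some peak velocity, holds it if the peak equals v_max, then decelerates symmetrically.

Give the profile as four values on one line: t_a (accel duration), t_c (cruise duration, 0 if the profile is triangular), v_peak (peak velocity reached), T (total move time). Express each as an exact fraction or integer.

t_a=5/4 t_c=1/4 v_peak=25/16 T=11/4

vₘ²/aₘ = (25/16)²/(5/4) = 125/64
75/32 ≥ 125/64 so v_max reached
t_a = (25/16)/(5/4) = 5/4; v_peak = 25/16
d_cruise = 75/32 − 125/64 = 25/64; t_c = (25/64)/(25/16) = 1/4
T = 2·5/4 + 1/4 = 11/4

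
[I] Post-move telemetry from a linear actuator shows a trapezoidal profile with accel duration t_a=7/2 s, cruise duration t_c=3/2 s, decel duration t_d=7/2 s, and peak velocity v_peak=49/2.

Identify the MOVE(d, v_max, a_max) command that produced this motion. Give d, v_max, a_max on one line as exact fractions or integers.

a_max = (49/2)/(7/2) = 7
d_a = ½·49/2·7/2 = 343/8; d_c = 49/2·3/2 = 147/4
d = 2·343/8 + 147/4 = 245/2
t_c = 3/2 > 0 → v_max = v_peak = 49/2

d=245/2 v_max=49/2 a_max=7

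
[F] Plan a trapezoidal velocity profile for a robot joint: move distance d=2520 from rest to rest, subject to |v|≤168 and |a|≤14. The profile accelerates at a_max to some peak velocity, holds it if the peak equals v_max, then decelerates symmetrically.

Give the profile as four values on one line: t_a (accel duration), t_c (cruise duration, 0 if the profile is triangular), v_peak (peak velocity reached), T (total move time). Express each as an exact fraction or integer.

t_a=12 t_c=3 v_peak=168 T=27

v_max²/a_max = 168²/14 = 2016
2520 ≥ 2016 ⇒ cruise phase
t_a = 168/14 = 12; v_peak = 168
d_cruise = 2520 − 2016 = 504; t_c = 504/168 = 3
T = 2·12 + 3 = 27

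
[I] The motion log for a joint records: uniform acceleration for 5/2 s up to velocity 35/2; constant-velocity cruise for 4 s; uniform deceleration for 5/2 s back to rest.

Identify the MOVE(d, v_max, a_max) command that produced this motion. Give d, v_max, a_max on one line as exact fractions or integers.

a_max = (35/2)/(5/2) = 7
d_a = ½·35/2·5/2 = 175/8; d_c = 35/2·4 = 70
d = 2·175/8 + 70 = 455/4
t_c = 4 > 0 so v_max = 35/2

d=455/4 v_max=35/2 a_max=7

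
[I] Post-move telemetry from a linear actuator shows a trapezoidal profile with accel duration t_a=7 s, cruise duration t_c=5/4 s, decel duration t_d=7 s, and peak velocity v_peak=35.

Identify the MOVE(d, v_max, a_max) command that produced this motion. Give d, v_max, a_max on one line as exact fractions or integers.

d=1155/4 v_max=35 a_max=5

a_max = 35/7 = 5
d_a = ½·35·7 = 245/2; d_c = 35·5/4 = 175/4
d = 2·245/2 + 175/4 = 1155/4
t_c = 5/4 > 0 so v_max = 35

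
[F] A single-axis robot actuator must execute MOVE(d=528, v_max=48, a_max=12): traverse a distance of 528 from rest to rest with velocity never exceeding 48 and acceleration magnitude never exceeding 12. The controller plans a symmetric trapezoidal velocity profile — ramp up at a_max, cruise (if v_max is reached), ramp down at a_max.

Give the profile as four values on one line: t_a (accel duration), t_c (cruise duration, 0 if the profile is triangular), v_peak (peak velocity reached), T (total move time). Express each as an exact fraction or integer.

v_max²/a_max = 48²/12 = 192
528 ≥ 192 so v_max reached
t_a = 48/12 = 4; v_peak = 48
d_cruise = 528 − 192 = 336; t_c = 336/48 = 7
T = 2·4 + 7 = 15

t_a=4 t_c=7 v_peak=48 T=15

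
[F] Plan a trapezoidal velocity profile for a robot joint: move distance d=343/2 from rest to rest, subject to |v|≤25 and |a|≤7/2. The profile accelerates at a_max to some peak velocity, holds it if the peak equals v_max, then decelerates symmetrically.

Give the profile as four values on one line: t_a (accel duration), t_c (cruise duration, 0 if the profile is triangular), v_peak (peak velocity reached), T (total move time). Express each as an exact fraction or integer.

t_a=7 t_c=0 v_peak=49/2 T=14

vₘ²/aₘ = 25²/(7/2) = 1250/7
343/2 < 1250/7 so t_c = 0
v_peak = √(343/2·7/2) = √(2401/4) = 49/2
t_a = (49/2)/(7/2) = 7; t_c = 0
T = 2·7 = 14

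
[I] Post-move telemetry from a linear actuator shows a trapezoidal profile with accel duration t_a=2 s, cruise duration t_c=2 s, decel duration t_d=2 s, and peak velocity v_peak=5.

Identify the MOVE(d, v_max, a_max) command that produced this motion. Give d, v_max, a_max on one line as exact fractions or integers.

d=20 v_max=5 a_max=5/2

a_max = 5/2
d_a = ½·5·2 = 5; d_c = 5·2 = 10
d = 2·5 + 10 = 20
t_c = 2 > 0 ⇒ limit active, v_max = 5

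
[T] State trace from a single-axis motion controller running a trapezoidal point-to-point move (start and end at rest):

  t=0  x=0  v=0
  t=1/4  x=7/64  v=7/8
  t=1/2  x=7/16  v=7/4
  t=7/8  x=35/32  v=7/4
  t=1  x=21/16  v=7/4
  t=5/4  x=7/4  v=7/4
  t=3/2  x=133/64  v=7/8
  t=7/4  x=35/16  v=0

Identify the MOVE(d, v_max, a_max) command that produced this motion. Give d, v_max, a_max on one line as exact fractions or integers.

final state: t=7/4, x=35/16, v=0 → d = 35/16
a_max = (7/8−0)/(1/4−0) = 7/2
max v = 7/4 over t∈[1/2,5/4] → v_max = 7/4
check: 7/4·(1/2+3/4) = 35/16 ✓

d=35/16 v_max=7/4 a_max=7/2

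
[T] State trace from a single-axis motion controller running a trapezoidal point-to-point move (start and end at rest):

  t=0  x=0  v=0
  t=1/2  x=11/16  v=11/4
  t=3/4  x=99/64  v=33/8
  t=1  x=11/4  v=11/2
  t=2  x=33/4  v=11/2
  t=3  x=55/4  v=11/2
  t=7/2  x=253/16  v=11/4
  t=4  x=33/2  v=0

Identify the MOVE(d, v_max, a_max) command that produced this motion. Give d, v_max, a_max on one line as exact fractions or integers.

d=33/2 v_max=11/2 a_max=11/2

final state: t=4, x=33/2, v=0 → d = 33/2
a_max = (11/4−0)/(1/2−0) = 11/2
max v = 11/2 over t∈[1,3] → v_max = 11/2
check: 11/2·(1+2) = 33/2 ✓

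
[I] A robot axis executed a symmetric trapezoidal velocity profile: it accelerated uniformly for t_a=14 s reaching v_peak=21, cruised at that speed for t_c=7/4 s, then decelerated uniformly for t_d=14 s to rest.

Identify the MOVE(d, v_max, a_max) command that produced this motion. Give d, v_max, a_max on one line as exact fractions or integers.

d=1323/4 v_max=21 a_max=3/2

a_max = 21/14 = 3/2
d_a = ½·21·14 = 147; d_c = 21·7/4 = 147/4
d = 2·147 + 147/4 = 1323/4
t_c = 7/4 > 0 so v_max = 21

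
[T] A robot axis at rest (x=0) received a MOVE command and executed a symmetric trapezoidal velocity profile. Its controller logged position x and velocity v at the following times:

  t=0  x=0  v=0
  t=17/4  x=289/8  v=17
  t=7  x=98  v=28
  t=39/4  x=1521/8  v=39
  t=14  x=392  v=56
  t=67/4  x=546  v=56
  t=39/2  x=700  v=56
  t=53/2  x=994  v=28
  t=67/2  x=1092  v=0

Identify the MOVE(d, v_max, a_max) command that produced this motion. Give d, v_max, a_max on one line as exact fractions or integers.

d=1092 v_max=56 a_max=4

final state: t=67/2, x=1092, v=0 → d = 1092
a_max = (17−0)/(17/4−0) = 4
max v = 56 over t∈[14,39/2] → v_max = 56
check: 56·(14+11/2) = 1092 ✓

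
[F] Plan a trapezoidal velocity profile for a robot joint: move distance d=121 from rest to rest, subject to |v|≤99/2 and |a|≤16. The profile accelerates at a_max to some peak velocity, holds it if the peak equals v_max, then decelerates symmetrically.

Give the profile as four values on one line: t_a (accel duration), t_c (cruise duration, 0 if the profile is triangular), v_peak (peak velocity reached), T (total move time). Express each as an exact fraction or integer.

t_a=11/4 t_c=0 v_peak=44 T=11/2

vₘ²/aₘ = (99/2)²/16 = 9801/64
121 < 9801/64 so t_c = 0
v_peak = √(121·16) = √1936 = 44
t_a = 44/16 = 11/4; t_c = 0
T = 2·11/4 = 11/2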